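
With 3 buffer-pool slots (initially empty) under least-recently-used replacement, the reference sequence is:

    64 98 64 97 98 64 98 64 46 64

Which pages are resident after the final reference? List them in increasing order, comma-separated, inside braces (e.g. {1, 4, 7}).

{46, 64, 98}

64 -> miss, frames {64}
98 -> miss, frames {64,98}
64 -> hit
97 -> miss, frames {98,64,97}
98 -> hit
64 -> hit
98 -> hit
64 -> hit
46 -> miss, evict 97, frames {98,64,46}
64 -> hit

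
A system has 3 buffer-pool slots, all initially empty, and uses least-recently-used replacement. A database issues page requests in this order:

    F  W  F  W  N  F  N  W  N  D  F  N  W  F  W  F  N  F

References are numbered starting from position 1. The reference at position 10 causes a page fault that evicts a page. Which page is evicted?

pos 1: F: miss, frames {F}
pos 2: W: miss, frames {F,W}
pos 3: F: hit
pos 4: W: hit
pos 5: N: miss, frames {F,W,N}
pos 6: F: hit
pos 7: N: hit
pos 8: W: hit
pos 9: N: hit
pos 10: D: miss, evict F, frames {W,N,D}
At position 10, page F is evicted.

F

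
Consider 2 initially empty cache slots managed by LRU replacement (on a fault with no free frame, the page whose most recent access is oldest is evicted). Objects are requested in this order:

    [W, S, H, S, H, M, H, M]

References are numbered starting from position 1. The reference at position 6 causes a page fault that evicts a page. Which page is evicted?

pos 1: W: miss, frames (W)
pos 2: S: miss, frames (W S)
pos 3: H: miss, evict W, frames (S H)
pos 4: S: hit
pos 5: H: hit
pos 6: M: miss, evict S, frames (H M)
At position 6, page S is evicted.

S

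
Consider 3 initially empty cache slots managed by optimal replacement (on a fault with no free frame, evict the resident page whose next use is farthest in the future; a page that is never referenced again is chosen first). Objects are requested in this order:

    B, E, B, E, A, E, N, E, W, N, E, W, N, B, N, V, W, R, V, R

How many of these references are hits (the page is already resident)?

12

B → fault, frames {B}
E → fault, frames {B,E}
B → hit
E → hit
A → fault, frames {B,E,A}
E → hit
N → fault, evict A, frames {B,E,N}
E → hit
W → fault, evict B, frames {E,N,W}
N → hit
E → hit
W → hit
N → hit
B → fault, evict E, frames {N,W,B}
N → hit
V → fault, evict B, frames {N,W,V}
W → hit
R → fault, evict W, frames {N,V,R}
V → hit
R → hit
Hits: 12.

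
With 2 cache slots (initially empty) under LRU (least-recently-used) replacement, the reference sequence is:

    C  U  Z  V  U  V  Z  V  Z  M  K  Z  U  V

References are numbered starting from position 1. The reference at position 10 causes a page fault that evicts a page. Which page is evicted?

pos 1: C -> fault, frames {C}
pos 2: U -> fault, frames {C,U}
pos 3: Z -> fault, evict C, frames {U,Z}
pos 4: V -> fault, evict U, frames {Z,V}
pos 5: U -> fault, evict Z, frames {V,U}
pos 6: V -> hit
pos 7: Z -> fault, evict U, frames {V,Z}
pos 8: V -> hit
pos 9: Z -> hit
pos 10: M -> fault, evict V, frames {Z,M}
At position 10, page V is evicted.

V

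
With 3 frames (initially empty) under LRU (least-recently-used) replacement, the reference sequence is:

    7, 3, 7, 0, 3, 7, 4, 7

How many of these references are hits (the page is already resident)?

7 → fault, frames (7)
3 → fault, frames (7 3)
7 → hit
0 → fault, frames (3 7 0)
3 → hit
7 → hit
4 → fault, evict 0, frames (3 7 4)
7 → hit
Hits: 4.

4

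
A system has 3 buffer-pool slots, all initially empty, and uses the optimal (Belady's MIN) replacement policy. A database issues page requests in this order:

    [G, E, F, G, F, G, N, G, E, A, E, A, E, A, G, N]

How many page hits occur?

G -> miss, frames {G}
E -> miss, frames {G,E}
F -> miss, frames {G,E,F}
G -> hit
F -> hit
G -> hit
N -> miss, evict F, frames {G,E,N}
G -> hit
E -> hit
A -> miss, evict N, frames {G,E,A}
E -> hit
A -> hit
E -> hit
A -> hit
G -> hit
N -> miss, evict A, frames {G,E,N}
Hits: 10.

10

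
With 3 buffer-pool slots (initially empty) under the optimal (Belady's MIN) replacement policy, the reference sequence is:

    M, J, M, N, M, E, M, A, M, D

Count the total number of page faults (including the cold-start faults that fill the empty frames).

M → fault, frames [M]
J → fault, frames [M, J]
M → hit
N → fault, frames [M, J, N]
M → hit
E → fault, evict N, frames [M, J, E]
M → hit
A → fault, evict E, frames [M, J, A]
M → hit
D → fault, evict A, frames [M, J, D]
Page faults: 6.

6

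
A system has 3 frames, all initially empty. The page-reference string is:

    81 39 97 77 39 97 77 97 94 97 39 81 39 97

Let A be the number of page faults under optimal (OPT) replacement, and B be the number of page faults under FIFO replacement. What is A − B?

Under OPT: F F F F . . . . F . . F . . → 6 faults.
Under FIFO: F F F F . . . . F . F F . F → 8 faults.
A − B = 6 − 8 = -2.

-2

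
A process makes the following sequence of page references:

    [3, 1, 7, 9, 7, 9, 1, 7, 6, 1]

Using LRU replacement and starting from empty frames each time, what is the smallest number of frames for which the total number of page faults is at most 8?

2

f=1: 10 faults
f=2: 8 faults
f=3: 5 faults
f=4: 5 faults
f=5: 5 faults
Smallest f with faults ≤ 8 is 2.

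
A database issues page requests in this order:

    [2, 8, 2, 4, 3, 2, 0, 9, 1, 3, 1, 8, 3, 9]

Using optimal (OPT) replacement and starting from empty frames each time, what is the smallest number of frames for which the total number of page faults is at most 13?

2

f=1: 14 faults
f=2: 9 faults
f=3: 8 faults
f=4: 7 faults
f=5: 7 faults
f=6: 7 faults
f=7: 7 faults
Smallest f with faults ≤ 13 is 2.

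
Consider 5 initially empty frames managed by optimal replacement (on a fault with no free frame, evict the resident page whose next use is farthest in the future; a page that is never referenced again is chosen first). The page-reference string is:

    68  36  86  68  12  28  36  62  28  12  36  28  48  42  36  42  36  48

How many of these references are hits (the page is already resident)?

68: miss, frames {68}
36: miss, frames {68,36}
86: miss, frames {68,36,86}
68: hit
12: miss, frames {68,36,86,12}
28: miss, frames {68,36,86,12,28}
36: hit
62: miss, evict 86, frames {68,36,12,28,62}
28: hit
12: hit
36: hit
28: hit
48: miss, evict 62, frames {68,36,12,28,48}
42: miss, evict 28, frames {68,36,12,48,42}
36: hit
42: hit
36: hit
48: hit
Hits: 10.

10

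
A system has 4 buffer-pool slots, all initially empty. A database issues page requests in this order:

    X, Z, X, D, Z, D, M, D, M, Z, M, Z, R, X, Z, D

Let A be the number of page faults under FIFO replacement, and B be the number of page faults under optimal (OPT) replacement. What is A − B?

3

Under FIFO: F F . F . . F . . . . . F F F F → 8 faults.
Under OPT: F F . F . . F . . . . . F . . . → 5 faults.
A − B = 8 − 5 = 3.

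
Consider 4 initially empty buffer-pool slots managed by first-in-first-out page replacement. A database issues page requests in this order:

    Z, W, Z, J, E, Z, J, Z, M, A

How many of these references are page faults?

6

Z → fault, frames (Z)
W → fault, frames (Z W)
Z → hit
J → fault, frames (Z W J)
E → fault, frames (Z W J E)
Z → hit
J → hit
Z → hit
M → fault, evict Z, frames (W J E M)
A → fault, evict W, frames (J E M A)
Page faults: 6.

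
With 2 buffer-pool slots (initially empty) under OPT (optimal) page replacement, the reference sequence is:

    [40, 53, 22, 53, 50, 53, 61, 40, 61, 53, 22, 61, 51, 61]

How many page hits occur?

5

40: miss, frames {40}
53: miss, frames {40,53}
22: miss, evict 40, frames {53,22}
53: hit
50: miss, evict 22, frames {53,50}
53: hit
61: miss, evict 50, frames {53,61}
40: miss, evict 53, frames {61,40}
61: hit
53: miss, evict 40, frames {61,53}
22: miss, evict 53, frames {61,22}
61: hit
51: miss, evict 22, frames {61,51}
61: hit
Hits: 5.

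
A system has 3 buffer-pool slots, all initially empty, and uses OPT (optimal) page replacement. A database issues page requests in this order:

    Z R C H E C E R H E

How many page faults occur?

Z → fault, frames (Z)
R → fault, frames (Z R)
C → fault, frames (Z R C)
H → fault, evict Z, frames (R C H)
E → fault, evict H, frames (R C E)
C → hit
E → hit
R → hit
H → fault, evict C, frames (R E H)
E → hit
Page faults: 6.

6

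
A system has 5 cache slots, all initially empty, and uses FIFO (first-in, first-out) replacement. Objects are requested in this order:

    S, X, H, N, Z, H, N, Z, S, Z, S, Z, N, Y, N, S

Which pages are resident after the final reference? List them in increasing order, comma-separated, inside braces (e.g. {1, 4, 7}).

S → miss, frames {S}
X → miss, frames {S,X}
H → miss, frames {S,X,H}
N → miss, frames {S,X,H,N}
Z → miss, frames {S,X,H,N,Z}
H → hit
N → hit
Z → hit
S → hit
Z → hit
S → hit
Z → hit
N → hit
Y → miss, evict S, frames {X,H,N,Z,Y}
N → hit
S → miss, evict X, frames {H,N,Z,Y,S}

{H, N, S, Y, Z}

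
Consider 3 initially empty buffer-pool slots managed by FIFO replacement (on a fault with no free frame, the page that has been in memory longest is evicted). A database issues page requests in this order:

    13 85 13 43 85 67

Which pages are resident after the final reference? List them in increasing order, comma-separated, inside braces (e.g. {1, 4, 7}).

{43, 67, 85}

13 -> fault, frames [13]
85 -> fault, frames [13, 85]
13 -> hit
43 -> fault, frames [13, 85, 43]
85 -> hit
67 -> fault, evict 13, frames [85, 43, 67]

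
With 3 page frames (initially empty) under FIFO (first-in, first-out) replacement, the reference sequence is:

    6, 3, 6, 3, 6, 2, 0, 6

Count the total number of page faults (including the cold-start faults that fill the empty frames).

5

6 → fault, frames [6]
3 → fault, frames [6, 3]
6 → hit
3 → hit
6 → hit
2 → fault, frames [6, 3, 2]
0 → fault, evict 6, frames [3, 2, 0]
6 → fault, evict 3, frames [2, 0, 6]
Page faults: 5.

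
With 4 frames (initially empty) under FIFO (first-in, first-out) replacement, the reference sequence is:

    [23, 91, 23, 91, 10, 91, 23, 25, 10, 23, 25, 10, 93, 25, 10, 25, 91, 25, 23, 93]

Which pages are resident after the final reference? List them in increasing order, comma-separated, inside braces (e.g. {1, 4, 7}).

{10, 23, 25, 93}

23: fault, frames {23}
91: fault, frames {23,91}
23: hit
91: hit
10: fault, frames {23,91,10}
91: hit
23: hit
25: fault, frames {23,91,10,25}
10: hit
23: hit
25: hit
10: hit
93: fault, evict 23, frames {91,10,25,93}
25: hit
10: hit
25: hit
91: hit
25: hit
23: fault, evict 91, frames {10,25,93,23}
93: hit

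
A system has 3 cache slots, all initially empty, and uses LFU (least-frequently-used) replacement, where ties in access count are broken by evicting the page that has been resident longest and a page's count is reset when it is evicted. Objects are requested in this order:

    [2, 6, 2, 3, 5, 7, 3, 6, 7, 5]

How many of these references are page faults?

2: miss, frames (2)
6: miss, frames (2 6)
2: hit
3: miss, frames (2 6 3)
5: miss, evict 6, frames (2 3 5)
7: miss, evict 3, frames (2 5 7)
3: miss, evict 5, frames (2 7 3)
6: miss, evict 7, frames (2 3 6)
7: miss, evict 3, frames (2 6 7)
5: miss, evict 6, frames (2 7 5)
Page faults: 9.

9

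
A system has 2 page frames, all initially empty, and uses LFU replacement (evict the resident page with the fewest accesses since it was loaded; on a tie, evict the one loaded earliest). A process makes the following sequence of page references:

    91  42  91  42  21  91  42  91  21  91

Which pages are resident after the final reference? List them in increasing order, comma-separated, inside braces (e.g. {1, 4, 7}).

91: miss, frames [91]
42: miss, frames [91, 42]
91: hit
42: hit
21: miss, evict 91, frames [42, 21]
91: miss, evict 21, frames [42, 91]
42: hit
91: hit
21: miss, evict 91, frames [42, 21]
91: miss, evict 21, frames [42, 91]

{42, 91}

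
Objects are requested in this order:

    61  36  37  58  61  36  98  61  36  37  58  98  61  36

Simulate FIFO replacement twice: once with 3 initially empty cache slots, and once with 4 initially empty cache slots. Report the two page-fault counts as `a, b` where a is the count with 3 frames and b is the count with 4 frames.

3 frames: F F F F F F F . . F F . F F → 11 faults.
4 frames: F F F F . . F F F F F F F F → 12 faults.
12 > 11: adding a frame increased faults — Belady's anomaly.

11, 12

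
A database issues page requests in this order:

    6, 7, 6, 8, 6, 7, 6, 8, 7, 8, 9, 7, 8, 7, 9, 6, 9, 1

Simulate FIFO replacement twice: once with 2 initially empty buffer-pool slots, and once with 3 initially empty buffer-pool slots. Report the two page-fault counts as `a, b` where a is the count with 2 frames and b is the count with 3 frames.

2 frames: F F . F F F . F . . F F F . F F . F → 12 faults.
3 frames: F F . F . . . . . . F . . . . F . F → 6 faults.
6 < 12: adding a frame reduced faults, as is typical.

12, 6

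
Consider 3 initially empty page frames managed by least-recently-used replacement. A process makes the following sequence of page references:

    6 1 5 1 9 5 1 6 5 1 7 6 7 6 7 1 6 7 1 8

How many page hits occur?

12

6 -> fault, frames {6}
1 -> fault, frames {6,1}
5 -> fault, frames {6,1,5}
1 -> hit
9 -> fault, evict 6, frames {5,1,9}
5 -> hit
1 -> hit
6 -> fault, evict 9, frames {5,1,6}
5 -> hit
1 -> hit
7 -> fault, evict 6, frames {5,1,7}
6 -> fault, evict 5, frames {1,7,6}
7 -> hit
6 -> hit
7 -> hit
1 -> hit
6 -> hit
7 -> hit
1 -> hit
8 -> fault, evict 6, frames {7,1,8}
Hits: 12.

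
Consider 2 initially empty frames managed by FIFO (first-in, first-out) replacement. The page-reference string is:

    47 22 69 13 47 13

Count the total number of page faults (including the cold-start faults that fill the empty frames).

47: fault, frames (47)
22: fault, frames (47 22)
69: fault, evict 47, frames (22 69)
13: fault, evict 22, frames (69 13)
47: fault, evict 69, frames (13 47)
13: hit
Page faults: 5.

5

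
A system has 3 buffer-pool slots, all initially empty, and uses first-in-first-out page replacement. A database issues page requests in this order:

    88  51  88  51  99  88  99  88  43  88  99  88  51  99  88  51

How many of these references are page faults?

88 -> fault, frames {88}
51 -> fault, frames {88,51}
88 -> hit
51 -> hit
99 -> fault, frames {88,51,99}
88 -> hit
99 -> hit
88 -> hit
43 -> fault, evict 88, frames {51,99,43}
88 -> fault, evict 51, frames {99,43,88}
99 -> hit
88 -> hit
51 -> fault, evict 99, frames {43,88,51}
99 -> fault, evict 43, frames {88,51,99}
88 -> hit
51 -> hit
Page faults: 7.

7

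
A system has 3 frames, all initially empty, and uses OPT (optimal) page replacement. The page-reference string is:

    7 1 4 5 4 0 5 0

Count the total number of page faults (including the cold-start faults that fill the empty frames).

7 -> fault, frames (7)
1 -> fault, frames (7 1)
4 -> fault, frames (7 1 4)
5 -> fault, evict 1, frames (7 4 5)
4 -> hit
0 -> fault, evict 4, frames (7 5 0)
5 -> hit
0 -> hit
Page faults: 5.

5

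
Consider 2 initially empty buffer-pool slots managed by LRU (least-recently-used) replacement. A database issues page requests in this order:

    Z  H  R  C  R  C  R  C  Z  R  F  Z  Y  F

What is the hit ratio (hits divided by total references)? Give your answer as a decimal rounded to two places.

Z → miss, frames {Z}
H → miss, frames {Z,H}
R → miss, evict Z, frames {H,R}
C → miss, evict H, frames {R,C}
R → hit
C → hit
R → hit
C → hit
Z → miss, evict R, frames {C,Z}
R → miss, evict C, frames {Z,R}
F → miss, evict Z, frames {R,F}
Z → miss, evict R, frames {F,Z}
Y → miss, evict F, frames {Z,Y}
F → miss, evict Z, frames {Y,F}
Hits: 4 of 14 references → 4/14 = 0.2857.

0.29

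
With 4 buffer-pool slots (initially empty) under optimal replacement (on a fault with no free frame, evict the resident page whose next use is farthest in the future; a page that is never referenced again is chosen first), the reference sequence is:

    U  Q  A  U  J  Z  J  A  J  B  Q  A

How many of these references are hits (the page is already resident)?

U -> fault, frames (U)
Q -> fault, frames (U Q)
A -> fault, frames (U Q A)
U -> hit
J -> fault, frames (U Q A J)
Z -> fault, evict U, frames (Q A J Z)
J -> hit
A -> hit
J -> hit
B -> fault, evict Z, frames (Q A J B)
Q -> hit
A -> hit
Hits: 6.

6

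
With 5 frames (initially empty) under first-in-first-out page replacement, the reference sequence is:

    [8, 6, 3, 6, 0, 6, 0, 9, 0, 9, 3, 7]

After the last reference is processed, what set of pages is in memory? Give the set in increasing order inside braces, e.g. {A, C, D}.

8: miss, frames (8)
6: miss, frames (8 6)
3: miss, frames (8 6 3)
6: hit
0: miss, frames (8 6 3 0)
6: hit
0: hit
9: miss, frames (8 6 3 0 9)
0: hit
9: hit
3: hit
7: miss, evict 8, frames (6 3 0 9 7)

{0, 3, 6, 7, 9}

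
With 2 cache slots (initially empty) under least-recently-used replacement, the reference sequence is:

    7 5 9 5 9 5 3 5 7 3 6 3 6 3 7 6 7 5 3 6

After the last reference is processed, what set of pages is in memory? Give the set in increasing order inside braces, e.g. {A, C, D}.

{3, 6}

7 → fault, frames [7]
5 → fault, frames [7, 5]
9 → fault, evict 7, frames [5, 9]
5 → hit
9 → hit
5 → hit
3 → fault, evict 9, frames [5, 3]
5 → hit
7 → fault, evict 3, frames [5, 7]
3 → fault, evict 5, frames [7, 3]
6 → fault, evict 7, frames [3, 6]
3 → hit
6 → hit
3 → hit
7 → fault, evict 6, frames [3, 7]
6 → fault, evict 3, frames [7, 6]
7 → hit
5 → fault, evict 6, frames [7, 5]
3 → fault, evict 7, frames [5, 3]
6 → fault, evict 5, frames [3, 6]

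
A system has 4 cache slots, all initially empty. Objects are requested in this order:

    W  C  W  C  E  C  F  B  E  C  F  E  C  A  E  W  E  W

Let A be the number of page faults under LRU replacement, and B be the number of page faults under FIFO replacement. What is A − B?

Under LRU: F F . . F . F F . . . . . F . F . . → 7 faults.
Under FIFO: F F . . F . F F . . . . . F . F F . → 8 faults.
A − B = 7 − 8 = -1.

-1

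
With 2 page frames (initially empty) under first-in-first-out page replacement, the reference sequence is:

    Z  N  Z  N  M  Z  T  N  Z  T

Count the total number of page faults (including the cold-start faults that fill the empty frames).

Z -> miss, frames {Z}
N -> miss, frames {Z,N}
Z -> hit
N -> hit
M -> miss, evict Z, frames {N,M}
Z -> miss, evict N, frames {M,Z}
T -> miss, evict M, frames {Z,T}
N -> miss, evict Z, frames {T,N}
Z -> miss, evict T, frames {N,Z}
T -> miss, evict N, frames {Z,T}
Page faults: 8.

8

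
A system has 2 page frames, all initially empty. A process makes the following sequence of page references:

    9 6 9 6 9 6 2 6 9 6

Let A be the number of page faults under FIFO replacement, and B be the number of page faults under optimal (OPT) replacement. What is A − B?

Under FIFO: F F . . . . F . F F → 5 faults.
Under OPT: F F . . . . F . F . → 4 faults.
A − B = 5 − 4 = 1.

1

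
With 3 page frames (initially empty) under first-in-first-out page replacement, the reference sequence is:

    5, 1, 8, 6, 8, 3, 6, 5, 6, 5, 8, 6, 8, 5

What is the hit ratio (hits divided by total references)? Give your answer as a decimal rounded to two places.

5: miss, frames (5)
1: miss, frames (5 1)
8: miss, frames (5 1 8)
6: miss, evict 5, frames (1 8 6)
8: hit
3: miss, evict 1, frames (8 6 3)
6: hit
5: miss, evict 8, frames (6 3 5)
6: hit
5: hit
8: miss, evict 6, frames (3 5 8)
6: miss, evict 3, frames (5 8 6)
8: hit
5: hit
Hits: 6 of 14 references → 6/14 = 0.4286.

0.43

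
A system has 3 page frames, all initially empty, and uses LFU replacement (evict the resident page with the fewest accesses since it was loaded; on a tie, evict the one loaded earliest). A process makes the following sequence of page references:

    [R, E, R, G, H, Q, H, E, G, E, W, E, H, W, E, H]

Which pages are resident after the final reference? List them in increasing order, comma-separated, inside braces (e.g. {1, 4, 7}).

R -> fault, frames (R)
E -> fault, frames (R E)
R -> hit
G -> fault, frames (R E G)
H -> fault, evict E, frames (R G H)
Q -> fault, evict G, frames (R H Q)
H -> hit
E -> fault, evict Q, frames (R H E)
G -> fault, evict E, frames (R H G)
E -> fault, evict G, frames (R H E)
W -> fault, evict E, frames (R H W)
E -> fault, evict W, frames (R H E)
H -> hit
W -> fault, evict E, frames (R H W)
E -> fault, evict W, frames (R H E)
H -> hit

{E, H, R}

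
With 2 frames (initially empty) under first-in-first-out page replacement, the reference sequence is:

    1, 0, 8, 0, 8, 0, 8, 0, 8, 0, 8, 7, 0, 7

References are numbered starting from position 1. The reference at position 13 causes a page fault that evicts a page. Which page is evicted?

8

pos 1: 1: fault, frames {1}
pos 2: 0: fault, frames {1,0}
pos 3: 8: fault, evict 1, frames {0,8}
pos 4: 0: hit
pos 5: 8: hit
pos 6: 0: hit
pos 7: 8: hit
pos 8: 0: hit
pos 9: 8: hit
pos 10: 0: hit
pos 11: 8: hit
pos 12: 7: fault, evict 0, frames {8,7}
pos 13: 0: fault, evict 8, frames {7,0}
At position 13, page 8 is evicted.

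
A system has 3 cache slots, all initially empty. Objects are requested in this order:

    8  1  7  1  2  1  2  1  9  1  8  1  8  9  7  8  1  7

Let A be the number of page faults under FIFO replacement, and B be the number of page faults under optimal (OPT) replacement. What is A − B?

2

Under FIFO: F F F . F . . . F F F . . . F . . . → 8 faults.
Under OPT: F F F . F . . . F . . . . . F . . . → 6 faults.
A − B = 8 − 6 = 2.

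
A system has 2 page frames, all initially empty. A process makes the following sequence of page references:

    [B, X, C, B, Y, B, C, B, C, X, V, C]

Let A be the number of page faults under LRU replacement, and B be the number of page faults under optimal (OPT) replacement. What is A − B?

2

Under LRU: F F F F F . F . . F F F → 9 faults.
Under OPT: F F F . F . F . . F F . → 7 faults.
A − B = 9 − 7 = 2.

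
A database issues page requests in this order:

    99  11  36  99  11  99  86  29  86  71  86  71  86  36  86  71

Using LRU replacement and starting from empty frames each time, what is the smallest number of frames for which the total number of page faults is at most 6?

6

f=1: 16 faults
f=2: 10 faults
f=3: 7 faults
f=4: 7 faults
f=5: 7 faults
f=6: 6 faults
Smallest f with faults ≤ 6 is 6.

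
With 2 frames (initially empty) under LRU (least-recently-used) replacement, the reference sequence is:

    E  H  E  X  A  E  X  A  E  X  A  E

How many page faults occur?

E: miss, frames (E)
H: miss, frames (E H)
E: hit
X: miss, evict H, frames (E X)
A: miss, evict E, frames (X A)
E: miss, evict X, frames (A E)
X: miss, evict A, frames (E X)
A: miss, evict E, frames (X A)
E: miss, evict X, frames (A E)
X: miss, evict A, frames (E X)
A: miss, evict E, frames (X A)
E: miss, evict X, frames (A E)
Page faults: 11.

11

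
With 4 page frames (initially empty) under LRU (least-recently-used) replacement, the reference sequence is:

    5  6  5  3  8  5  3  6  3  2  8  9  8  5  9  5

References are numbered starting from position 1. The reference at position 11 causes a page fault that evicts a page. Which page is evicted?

5

pos 1: 5 -> miss, frames [5]
pos 2: 6 -> miss, frames [5, 6]
pos 3: 5 -> hit
pos 4: 3 -> miss, frames [6, 5, 3]
pos 5: 8 -> miss, frames [6, 5, 3, 8]
pos 6: 5 -> hit
pos 7: 3 -> hit
pos 8: 6 -> hit
pos 9: 3 -> hit
pos 10: 2 -> miss, evict 8, frames [5, 6, 3, 2]
pos 11: 8 -> miss, evict 5, frames [6, 3, 2, 8]
At position 11, page 5 is evicted.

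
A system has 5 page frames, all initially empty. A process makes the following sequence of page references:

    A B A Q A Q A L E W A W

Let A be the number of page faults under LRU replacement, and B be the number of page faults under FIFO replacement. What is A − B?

Under LRU: F F . F . . . F F F . . → 6 faults.
Under FIFO: F F . F . . . F F F F . → 7 faults.
A − B = 6 − 7 = -1.

-1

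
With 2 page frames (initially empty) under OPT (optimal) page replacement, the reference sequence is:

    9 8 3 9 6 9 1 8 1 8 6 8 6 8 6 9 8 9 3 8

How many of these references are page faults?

9

9 -> miss, frames [9]
8 -> miss, frames [9, 8]
3 -> miss, evict 8, frames [9, 3]
9 -> hit
6 -> miss, evict 3, frames [9, 6]
9 -> hit
1 -> miss, evict 9, frames [6, 1]
8 -> miss, evict 6, frames [1, 8]
1 -> hit
8 -> hit
6 -> miss, evict 1, frames [8, 6]
8 -> hit
6 -> hit
8 -> hit
6 -> hit
9 -> miss, evict 6, frames [8, 9]
8 -> hit
9 -> hit
3 -> miss, evict 9, frames [8, 3]
8 -> hit
Page faults: 9.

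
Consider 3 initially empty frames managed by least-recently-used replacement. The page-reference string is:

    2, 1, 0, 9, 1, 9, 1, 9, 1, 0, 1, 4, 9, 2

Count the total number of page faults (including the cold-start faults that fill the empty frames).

7

2 → miss, frames (2)
1 → miss, frames (2 1)
0 → miss, frames (2 1 0)
9 → miss, evict 2, frames (1 0 9)
1 → hit
9 → hit
1 → hit
9 → hit
1 → hit
0 → hit
1 → hit
4 → miss, evict 9, frames (0 1 4)
9 → miss, evict 0, frames (1 4 9)
2 → miss, evict 1, frames (4 9 2)
Page faults: 7.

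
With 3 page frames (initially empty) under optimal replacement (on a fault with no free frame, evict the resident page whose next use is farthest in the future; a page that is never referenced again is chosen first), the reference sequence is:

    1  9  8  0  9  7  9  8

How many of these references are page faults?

1: fault, frames {1}
9: fault, frames {1,9}
8: fault, frames {1,9,8}
0: fault, evict 1, frames {9,8,0}
9: hit
7: fault, evict 0, frames {9,8,7}
9: hit
8: hit
Page faults: 5.

5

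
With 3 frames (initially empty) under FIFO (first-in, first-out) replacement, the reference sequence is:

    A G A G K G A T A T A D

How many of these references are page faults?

A → miss, frames {A}
G → miss, frames {A,G}
A → hit
G → hit
K → miss, frames {A,G,K}
G → hit
A → hit
T → miss, evict A, frames {G,K,T}
A → miss, evict G, frames {K,T,A}
T → hit
A → hit
D → miss, evict K, frames {T,A,D}
Page faults: 6.

6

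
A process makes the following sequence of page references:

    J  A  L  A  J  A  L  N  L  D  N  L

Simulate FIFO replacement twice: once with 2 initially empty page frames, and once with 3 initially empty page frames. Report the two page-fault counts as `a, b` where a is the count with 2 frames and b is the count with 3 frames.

9, 5

2 frames: F F F . F F F F . F . F → 9 faults.
3 frames: F F F . . . . F . F . . → 5 faults.
5 < 9: adding a frame reduced faults, as is typical.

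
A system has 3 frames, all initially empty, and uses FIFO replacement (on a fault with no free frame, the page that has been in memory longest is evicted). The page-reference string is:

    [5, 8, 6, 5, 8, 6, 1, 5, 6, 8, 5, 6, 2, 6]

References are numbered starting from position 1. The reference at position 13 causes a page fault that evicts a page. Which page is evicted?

5

pos 1: 5 -> fault, frames {5}
pos 2: 8 -> fault, frames {5,8}
pos 3: 6 -> fault, frames {5,8,6}
pos 4: 5 -> hit
pos 5: 8 -> hit
pos 6: 6 -> hit
pos 7: 1 -> fault, evict 5, frames {8,6,1}
pos 8: 5 -> fault, evict 8, frames {6,1,5}
pos 9: 6 -> hit
pos 10: 8 -> fault, evict 6, frames {1,5,8}
pos 11: 5 -> hit
pos 12: 6 -> fault, evict 1, frames {5,8,6}
pos 13: 2 -> fault, evict 5, frames {8,6,2}
At position 13, page 5 is evicted.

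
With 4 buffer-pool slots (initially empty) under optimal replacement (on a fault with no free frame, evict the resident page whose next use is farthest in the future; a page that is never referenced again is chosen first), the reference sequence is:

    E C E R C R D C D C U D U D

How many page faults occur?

5

E -> miss, frames (E)
C -> miss, frames (E C)
E -> hit
R -> miss, frames (E C R)
C -> hit
R -> hit
D -> miss, frames (E C R D)
C -> hit
D -> hit
C -> hit
U -> miss, evict R, frames (E C D U)
D -> hit
U -> hit
D -> hit
Page faults: 5.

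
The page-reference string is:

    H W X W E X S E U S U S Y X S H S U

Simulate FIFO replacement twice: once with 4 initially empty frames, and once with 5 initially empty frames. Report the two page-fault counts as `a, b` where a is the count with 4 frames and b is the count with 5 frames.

11, 8

4 frames: F F F . F . F . F . . . F F . F F F → 11 faults.
5 frames: F F F . F . F . F . . . F . . F . . → 8 faults.
8 < 11: adding a frame reduced faults, as is typical.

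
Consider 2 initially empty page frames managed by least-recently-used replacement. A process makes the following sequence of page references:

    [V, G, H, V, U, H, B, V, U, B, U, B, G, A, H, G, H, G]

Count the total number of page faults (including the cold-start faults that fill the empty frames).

V -> miss, frames (V)
G -> miss, frames (V G)
H -> miss, evict V, frames (G H)
V -> miss, evict G, frames (H V)
U -> miss, evict H, frames (V U)
H -> miss, evict V, frames (U H)
B -> miss, evict U, frames (H B)
V -> miss, evict H, frames (B V)
U -> miss, evict B, frames (V U)
B -> miss, evict V, frames (U B)
U -> hit
B -> hit
G -> miss, evict U, frames (B G)
A -> miss, evict B, frames (G A)
H -> miss, evict G, frames (A H)
G -> miss, evict A, frames (H G)
H -> hit
G -> hit
Page faults: 14.

14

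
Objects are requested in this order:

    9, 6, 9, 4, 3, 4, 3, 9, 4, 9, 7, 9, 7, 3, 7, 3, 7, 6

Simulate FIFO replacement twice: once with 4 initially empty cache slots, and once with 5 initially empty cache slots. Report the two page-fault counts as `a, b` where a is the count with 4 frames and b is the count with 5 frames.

4 frames: F F . F F . . . . . F F . . . . . F → 7 faults.
5 frames: F F . F F . . . . . F . . . . . . . → 5 faults.
5 < 7: adding a frame reduced faults, as is typical.

7, 5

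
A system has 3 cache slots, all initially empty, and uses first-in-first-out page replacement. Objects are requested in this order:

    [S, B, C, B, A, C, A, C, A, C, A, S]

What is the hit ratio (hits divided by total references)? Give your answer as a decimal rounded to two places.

S: miss, frames [S]
B: miss, frames [S, B]
C: miss, frames [S, B, C]
B: hit
A: miss, evict S, frames [B, C, A]
C: hit
A: hit
C: hit
A: hit
C: hit
A: hit
S: miss, evict B, frames [C, A, S]
Hits: 7 of 12 references → 7/12 = 0.5833.

0.58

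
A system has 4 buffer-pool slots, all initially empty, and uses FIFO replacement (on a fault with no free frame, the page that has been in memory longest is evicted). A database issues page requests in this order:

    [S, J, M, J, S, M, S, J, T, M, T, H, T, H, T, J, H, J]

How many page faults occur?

S → miss, frames (S)
J → miss, frames (S J)
M → miss, frames (S J M)
J → hit
S → hit
M → hit
S → hit
J → hit
T → miss, frames (S J M T)
M → hit
T → hit
H → miss, evict S, frames (J M T H)
T → hit
H → hit
T → hit
J → hit
H → hit
J → hit
Page faults: 5.

5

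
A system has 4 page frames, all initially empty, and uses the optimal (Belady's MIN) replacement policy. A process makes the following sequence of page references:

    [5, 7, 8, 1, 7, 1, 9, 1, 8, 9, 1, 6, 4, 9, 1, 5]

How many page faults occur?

7

5: miss, frames (5)
7: miss, frames (5 7)
8: miss, frames (5 7 8)
1: miss, frames (5 7 8 1)
7: hit
1: hit
9: miss, evict 7, frames (5 8 1 9)
1: hit
8: hit
9: hit
1: hit
6: miss, evict 8, frames (5 1 9 6)
4: miss, evict 6, frames (5 1 9 4)
9: hit
1: hit
5: hit
Page faults: 7.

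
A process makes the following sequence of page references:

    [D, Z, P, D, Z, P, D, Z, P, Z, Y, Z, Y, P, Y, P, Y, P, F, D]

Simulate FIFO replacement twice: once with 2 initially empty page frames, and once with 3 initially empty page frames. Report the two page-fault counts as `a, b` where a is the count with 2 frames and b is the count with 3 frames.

15, 6

2 frames: F F F F F F F F F . F F . F F . . . F F → 15 faults.
3 frames: F F F . . . . . . . F . . . . . . . F F → 6 faults.
6 < 15: adding a frame reduced faults, as is typical.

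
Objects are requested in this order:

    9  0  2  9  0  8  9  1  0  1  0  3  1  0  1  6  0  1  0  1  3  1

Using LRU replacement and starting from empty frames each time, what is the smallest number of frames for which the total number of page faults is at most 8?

4

f=1: 22 faults
f=2: 16 faults
f=3: 9 faults
f=4: 7 faults
f=5: 7 faults
f=6: 7 faults
f=7: 7 faults
Smallest f with faults ≤ 8 is 4.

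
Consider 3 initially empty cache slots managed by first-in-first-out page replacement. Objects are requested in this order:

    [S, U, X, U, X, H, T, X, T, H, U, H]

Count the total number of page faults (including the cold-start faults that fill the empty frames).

S -> fault, frames [S]
U -> fault, frames [S, U]
X -> fault, frames [S, U, X]
U -> hit
X -> hit
H -> fault, evict S, frames [U, X, H]
T -> fault, evict U, frames [X, H, T]
X -> hit
T -> hit
H -> hit
U -> fault, evict X, frames [H, T, U]
H -> hit
Page faults: 6.

6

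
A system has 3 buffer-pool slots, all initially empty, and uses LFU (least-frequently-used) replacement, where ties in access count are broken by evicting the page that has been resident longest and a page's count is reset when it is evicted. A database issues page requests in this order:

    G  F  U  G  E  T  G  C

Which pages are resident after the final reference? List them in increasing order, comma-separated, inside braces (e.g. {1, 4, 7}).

G: miss, frames {G}
F: miss, frames {G,F}
U: miss, frames {G,F,U}
G: hit
E: miss, evict F, frames {G,U,E}
T: miss, evict U, frames {G,E,T}
G: hit
C: miss, evict E, frames {G,T,C}

{C, G, T}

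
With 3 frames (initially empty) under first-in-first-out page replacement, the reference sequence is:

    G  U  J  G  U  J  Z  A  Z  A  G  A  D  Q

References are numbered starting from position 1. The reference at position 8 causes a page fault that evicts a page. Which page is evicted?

U

pos 1: G -> fault, frames [G]
pos 2: U -> fault, frames [G, U]
pos 3: J -> fault, frames [G, U, J]
pos 4: G -> hit
pos 5: U -> hit
pos 6: J -> hit
pos 7: Z -> fault, evict G, frames [U, J, Z]
pos 8: A -> fault, evict U, frames [J, Z, A]
At position 8, page U is evicted.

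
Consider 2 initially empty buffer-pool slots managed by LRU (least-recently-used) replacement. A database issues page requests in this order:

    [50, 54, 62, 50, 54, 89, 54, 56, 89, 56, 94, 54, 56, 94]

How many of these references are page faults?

50 -> fault, frames [50]
54 -> fault, frames [50, 54]
62 -> fault, evict 50, frames [54, 62]
50 -> fault, evict 54, frames [62, 50]
54 -> fault, evict 62, frames [50, 54]
89 -> fault, evict 50, frames [54, 89]
54 -> hit
56 -> fault, evict 89, frames [54, 56]
89 -> fault, evict 54, frames [56, 89]
56 -> hit
94 -> fault, evict 89, frames [56, 94]
54 -> fault, evict 56, frames [94, 54]
56 -> fault, evict 94, frames [54, 56]
94 -> fault, evict 54, frames [56, 94]
Page faults: 12.

12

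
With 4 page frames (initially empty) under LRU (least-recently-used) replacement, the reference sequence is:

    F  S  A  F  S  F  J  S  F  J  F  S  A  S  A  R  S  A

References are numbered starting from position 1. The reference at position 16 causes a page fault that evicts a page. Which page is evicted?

pos 1: F → fault, frames {F}
pos 2: S → fault, frames {F,S}
pos 3: A → fault, frames {F,S,A}
pos 4: F → hit
pos 5: S → hit
pos 6: F → hit
pos 7: J → fault, frames {A,S,F,J}
pos 8: S → hit
pos 9: F → hit
pos 10: J → hit
pos 11: F → hit
pos 12: S → hit
pos 13: A → hit
pos 14: S → hit
pos 15: A → hit
pos 16: R → fault, evict J, frames {F,S,A,R}
At position 16, page J is evicted.

J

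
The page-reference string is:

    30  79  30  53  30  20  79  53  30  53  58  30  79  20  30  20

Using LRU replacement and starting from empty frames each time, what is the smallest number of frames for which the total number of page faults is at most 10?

3

f=1: 16 faults
f=2: 12 faults
f=3: 10 faults
f=4: 6 faults
f=5: 5 faults
Smallest f with faults ≤ 10 is 3.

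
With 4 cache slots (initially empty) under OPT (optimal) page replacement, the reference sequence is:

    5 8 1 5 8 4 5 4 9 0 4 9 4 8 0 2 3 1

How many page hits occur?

9

5 → fault, frames {5}
8 → fault, frames {5,8}
1 → fault, frames {5,8,1}
5 → hit
8 → hit
4 → fault, frames {5,8,1,4}
5 → hit
4 → hit
9 → fault, evict 5, frames {8,1,4,9}
0 → fault, evict 1, frames {8,4,9,0}
4 → hit
9 → hit
4 → hit
8 → hit
0 → hit
2 → fault, evict 0, frames {8,4,9,2}
3 → fault, evict 2, frames {8,4,9,3}
1 → fault, evict 3, frames {8,4,9,1}
Hits: 9.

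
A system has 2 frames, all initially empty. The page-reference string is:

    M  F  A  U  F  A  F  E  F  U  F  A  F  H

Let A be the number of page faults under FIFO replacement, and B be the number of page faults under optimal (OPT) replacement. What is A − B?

Under FIFO: F F F F F F . F F F . F F F → 12 faults.
Under OPT: F F F F . F . F . F . F . F → 9 faults.
A − B = 12 − 9 = 3.

3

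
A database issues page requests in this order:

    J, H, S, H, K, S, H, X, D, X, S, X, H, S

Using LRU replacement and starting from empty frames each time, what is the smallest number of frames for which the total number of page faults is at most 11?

f=1: 14 faults
f=2: 11 faults
f=3: 8 faults
f=4: 6 faults
f=5: 6 faults
f=6: 6 faults
Smallest f with faults ≤ 11 is 2.

2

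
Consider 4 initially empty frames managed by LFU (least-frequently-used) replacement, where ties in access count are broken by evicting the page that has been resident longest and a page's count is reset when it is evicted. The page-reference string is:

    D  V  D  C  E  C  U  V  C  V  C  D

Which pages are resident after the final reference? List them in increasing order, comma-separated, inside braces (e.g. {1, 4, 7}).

D -> miss, frames {D}
V -> miss, frames {D,V}
D -> hit
C -> miss, frames {D,V,C}
E -> miss, frames {D,V,C,E}
C -> hit
U -> miss, evict V, frames {D,C,E,U}
V -> miss, evict E, frames {D,C,U,V}
C -> hit
V -> hit
C -> hit
D -> hit

{C, D, U, V}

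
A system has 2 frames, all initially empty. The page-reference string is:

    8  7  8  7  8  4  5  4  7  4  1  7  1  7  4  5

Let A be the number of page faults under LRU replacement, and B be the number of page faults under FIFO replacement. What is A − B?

-1

Under LRU: F F . . . F F . F . F F . . F F → 9 faults.
Under FIFO: F F . . . F F . F F F F . . F F → 10 faults.
A − B = 9 − 10 = -1.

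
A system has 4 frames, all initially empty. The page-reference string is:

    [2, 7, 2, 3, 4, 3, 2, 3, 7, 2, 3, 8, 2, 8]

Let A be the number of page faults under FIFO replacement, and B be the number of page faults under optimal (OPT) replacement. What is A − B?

1

Under FIFO: F F . F F . . . . . . F F . → 6 faults.
Under OPT: F F . F F . . . . . . F . . → 5 faults.
A − B = 6 − 5 = 1.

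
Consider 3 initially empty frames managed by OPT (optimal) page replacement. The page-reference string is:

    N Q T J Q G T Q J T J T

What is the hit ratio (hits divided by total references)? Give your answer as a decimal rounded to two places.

0.50

N: miss, frames [N]
Q: miss, frames [N, Q]
T: miss, frames [N, Q, T]
J: miss, evict N, frames [Q, T, J]
Q: hit
G: miss, evict J, frames [Q, T, G]
T: hit
Q: hit
J: miss, evict G, frames [Q, T, J]
T: hit
J: hit
T: hit
Hits: 6 of 12 references → 6/12 = 0.5000.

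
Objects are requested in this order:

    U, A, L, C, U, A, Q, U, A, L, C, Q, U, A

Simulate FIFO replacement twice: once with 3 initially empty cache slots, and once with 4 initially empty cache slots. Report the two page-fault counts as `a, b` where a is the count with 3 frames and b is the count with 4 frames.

11, 12

3 frames: F F F F F F F . . F F . F F → 11 faults.
4 frames: F F F F . . F F F F F F F F → 12 faults.
12 > 11: adding a frame increased faults — Belady's anomaly.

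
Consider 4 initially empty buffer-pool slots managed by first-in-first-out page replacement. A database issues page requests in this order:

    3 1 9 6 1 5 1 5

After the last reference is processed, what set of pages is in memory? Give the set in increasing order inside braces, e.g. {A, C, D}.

{1, 5, 6, 9}

3 → miss, frames {3}
1 → miss, frames {3,1}
9 → miss, frames {3,1,9}
6 → miss, frames {3,1,9,6}
1 → hit
5 → miss, evict 3, frames {1,9,6,5}
1 → hit
5 → hit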